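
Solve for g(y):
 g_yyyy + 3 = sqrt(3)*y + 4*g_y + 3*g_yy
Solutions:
 g(y) = C1 + C2*exp(-y*((sqrt(3) + 2)^(-1/3) + (sqrt(3) + 2)^(1/3))/2)*sin(sqrt(3)*y*(-(sqrt(3) + 2)^(1/3) + (sqrt(3) + 2)^(-1/3))/2) + C3*exp(-y*((sqrt(3) + 2)^(-1/3) + (sqrt(3) + 2)^(1/3))/2)*cos(sqrt(3)*y*(-(sqrt(3) + 2)^(1/3) + (sqrt(3) + 2)^(-1/3))/2) + C4*exp(y*((sqrt(3) + 2)^(-1/3) + (sqrt(3) + 2)^(1/3))) - sqrt(3)*y^2/8 + 3*sqrt(3)*y/16 + 3*y/4


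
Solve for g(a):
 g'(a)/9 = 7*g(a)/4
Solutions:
 g(a) = C1*exp(63*a/4)


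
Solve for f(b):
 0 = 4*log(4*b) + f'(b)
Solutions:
 f(b) = C1 - 4*b*log(b) - b*log(256) + 4*b


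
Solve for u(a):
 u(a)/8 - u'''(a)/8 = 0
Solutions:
 u(a) = C3*exp(a) + (C1*sin(sqrt(3)*a/2) + C2*cos(sqrt(3)*a/2))*exp(-a/2)


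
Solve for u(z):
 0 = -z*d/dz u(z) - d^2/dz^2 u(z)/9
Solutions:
 u(z) = C1 + C2*erf(3*sqrt(2)*z/2)


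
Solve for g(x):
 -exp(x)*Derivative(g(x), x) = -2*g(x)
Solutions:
 g(x) = C1*exp(-2*exp(-x))


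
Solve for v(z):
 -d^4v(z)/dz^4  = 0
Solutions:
 v(z) = C1 + C2*z + C3*z^2 + C4*z^3


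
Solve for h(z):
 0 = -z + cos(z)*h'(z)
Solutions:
 h(z) = C1 + Integral(z/cos(z), z)


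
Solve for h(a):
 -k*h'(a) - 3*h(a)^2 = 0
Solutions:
 h(a) = k/(C1*k + 3*a)


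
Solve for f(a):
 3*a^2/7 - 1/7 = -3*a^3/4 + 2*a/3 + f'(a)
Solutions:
 f(a) = C1 + 3*a^4/16 + a^3/7 - a^2/3 - a/7


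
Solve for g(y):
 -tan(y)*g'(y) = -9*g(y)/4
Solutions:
 g(y) = C1*sin(y)^(9/4)


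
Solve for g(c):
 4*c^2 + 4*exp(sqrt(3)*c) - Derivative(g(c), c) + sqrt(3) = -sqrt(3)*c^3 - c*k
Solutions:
 g(c) = C1 + sqrt(3)*c^4/4 + 4*c^3/3 + c^2*k/2 + sqrt(3)*c + 4*sqrt(3)*exp(sqrt(3)*c)/3


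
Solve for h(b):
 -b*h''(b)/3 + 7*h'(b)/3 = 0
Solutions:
 h(b) = C1 + C2*b^8


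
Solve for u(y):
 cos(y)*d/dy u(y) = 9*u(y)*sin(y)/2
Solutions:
 u(y) = C1/cos(y)^(9/2)


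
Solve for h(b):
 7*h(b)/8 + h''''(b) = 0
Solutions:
 h(b) = (C1*sin(2^(3/4)*7^(1/4)*b/4) + C2*cos(2^(3/4)*7^(1/4)*b/4))*exp(-2^(3/4)*7^(1/4)*b/4) + (C3*sin(2^(3/4)*7^(1/4)*b/4) + C4*cos(2^(3/4)*7^(1/4)*b/4))*exp(2^(3/4)*7^(1/4)*b/4)


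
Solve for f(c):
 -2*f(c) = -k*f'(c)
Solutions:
 f(c) = C1*exp(2*c/k)


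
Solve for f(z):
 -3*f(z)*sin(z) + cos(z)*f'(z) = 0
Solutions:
 f(z) = C1/cos(z)^3


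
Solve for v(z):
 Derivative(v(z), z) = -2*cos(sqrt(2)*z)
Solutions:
 v(z) = C1 - sqrt(2)*sin(sqrt(2)*z)


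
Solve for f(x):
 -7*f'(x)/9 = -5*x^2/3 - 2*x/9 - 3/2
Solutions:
 f(x) = C1 + 5*x^3/7 + x^2/7 + 27*x/14


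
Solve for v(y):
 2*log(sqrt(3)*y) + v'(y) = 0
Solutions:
 v(y) = C1 - 2*y*log(y) - y*log(3) + 2*y


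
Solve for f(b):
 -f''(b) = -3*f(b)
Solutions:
 f(b) = C1*exp(-sqrt(3)*b) + C2*exp(sqrt(3)*b)


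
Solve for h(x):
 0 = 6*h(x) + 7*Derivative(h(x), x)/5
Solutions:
 h(x) = C1*exp(-30*x/7)


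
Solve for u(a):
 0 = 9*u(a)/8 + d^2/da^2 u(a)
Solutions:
 u(a) = C1*sin(3*sqrt(2)*a/4) + C2*cos(3*sqrt(2)*a/4)


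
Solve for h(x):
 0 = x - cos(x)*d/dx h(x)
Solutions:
 h(x) = C1 + Integral(x/cos(x), x)


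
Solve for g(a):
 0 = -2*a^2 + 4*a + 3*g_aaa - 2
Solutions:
 g(a) = C1 + C2*a + C3*a^2 + a^5/90 - a^4/18 + a^3/9


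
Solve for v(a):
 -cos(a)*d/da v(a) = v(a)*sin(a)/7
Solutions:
 v(a) = C1*cos(a)^(1/7)


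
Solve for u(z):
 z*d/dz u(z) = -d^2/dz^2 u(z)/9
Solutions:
 u(z) = C1 + C2*erf(3*sqrt(2)*z/2)


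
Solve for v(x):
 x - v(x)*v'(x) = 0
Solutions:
 v(x) = -sqrt(C1 + x^2)
 v(x) = sqrt(C1 + x^2)


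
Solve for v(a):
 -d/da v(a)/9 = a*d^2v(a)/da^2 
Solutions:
 v(a) = C1 + C2*a^(8/9)


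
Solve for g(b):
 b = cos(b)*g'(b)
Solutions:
 g(b) = C1 + Integral(b/cos(b), b)


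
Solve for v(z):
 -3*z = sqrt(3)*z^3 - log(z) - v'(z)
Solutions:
 v(z) = C1 + sqrt(3)*z^4/4 + 3*z^2/2 - z*log(z) + z


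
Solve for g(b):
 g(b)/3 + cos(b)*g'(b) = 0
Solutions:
 g(b) = C1*(sin(b) - 1)^(1/6)/(sin(b) + 1)^(1/6)


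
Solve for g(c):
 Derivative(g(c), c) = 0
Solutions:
 g(c) = C1


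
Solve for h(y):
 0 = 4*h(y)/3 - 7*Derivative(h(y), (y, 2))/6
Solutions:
 h(y) = C1*exp(-2*sqrt(14)*y/7) + C2*exp(2*sqrt(14)*y/7)


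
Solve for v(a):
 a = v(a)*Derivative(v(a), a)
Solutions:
 v(a) = -sqrt(C1 + a^2)
 v(a) = sqrt(C1 + a^2)


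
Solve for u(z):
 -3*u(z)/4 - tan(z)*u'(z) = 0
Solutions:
 u(z) = C1/sin(z)^(3/4)


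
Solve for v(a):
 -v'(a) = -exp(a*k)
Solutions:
 v(a) = C1 + exp(a*k)/k


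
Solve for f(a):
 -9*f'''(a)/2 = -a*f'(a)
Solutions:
 f(a) = C1 + Integral(C2*airyai(6^(1/3)*a/3) + C3*airybi(6^(1/3)*a/3), a)


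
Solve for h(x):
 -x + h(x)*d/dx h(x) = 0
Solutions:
 h(x) = -sqrt(C1 + x^2)
 h(x) = sqrt(C1 + x^2)


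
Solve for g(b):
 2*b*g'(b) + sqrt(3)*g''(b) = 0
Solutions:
 g(b) = C1 + C2*erf(3^(3/4)*b/3)


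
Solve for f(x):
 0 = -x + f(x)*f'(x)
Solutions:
 f(x) = -sqrt(C1 + x^2)
 f(x) = sqrt(C1 + x^2)


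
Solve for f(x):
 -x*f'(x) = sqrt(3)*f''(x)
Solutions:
 f(x) = C1 + C2*erf(sqrt(2)*3^(3/4)*x/6)


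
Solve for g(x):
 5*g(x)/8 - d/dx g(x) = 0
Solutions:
 g(x) = C1*exp(5*x/8)


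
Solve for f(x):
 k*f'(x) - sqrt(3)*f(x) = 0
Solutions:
 f(x) = C1*exp(sqrt(3)*x/k)


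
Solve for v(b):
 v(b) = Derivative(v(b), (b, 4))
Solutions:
 v(b) = C1*exp(-b) + C2*exp(b) + C3*sin(b) + C4*cos(b)


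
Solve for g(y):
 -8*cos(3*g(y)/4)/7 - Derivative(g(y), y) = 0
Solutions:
 8*y/7 - 2*log(sin(3*g(y)/4) - 1)/3 + 2*log(sin(3*g(y)/4) + 1)/3 = C1


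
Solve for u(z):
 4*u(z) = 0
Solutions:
 u(z) = 0


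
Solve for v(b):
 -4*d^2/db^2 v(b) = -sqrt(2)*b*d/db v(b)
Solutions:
 v(b) = C1 + C2*erfi(2^(3/4)*b/4)


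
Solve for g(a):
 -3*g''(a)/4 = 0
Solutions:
 g(a) = C1 + C2*a


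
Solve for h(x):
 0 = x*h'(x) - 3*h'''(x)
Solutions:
 h(x) = C1 + Integral(C2*airyai(3^(2/3)*x/3) + C3*airybi(3^(2/3)*x/3), x)


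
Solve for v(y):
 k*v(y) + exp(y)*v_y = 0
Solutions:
 v(y) = C1*exp(k*exp(-y))


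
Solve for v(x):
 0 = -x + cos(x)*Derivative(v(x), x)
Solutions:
 v(x) = C1 + Integral(x/cos(x), x)


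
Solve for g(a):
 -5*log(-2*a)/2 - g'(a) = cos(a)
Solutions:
 g(a) = C1 - 5*a*log(-a)/2 - 5*a*log(2)/2 + 5*a/2 - sin(a)


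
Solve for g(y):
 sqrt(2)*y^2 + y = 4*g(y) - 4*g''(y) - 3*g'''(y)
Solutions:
 g(y) = C1*exp(-y*(8*2^(2/3)/(9*sqrt(537) + 211)^(1/3) + 8 + 2^(1/3)*(9*sqrt(537) + 211)^(1/3))/18)*sin(2^(1/3)*sqrt(3)*y*(-(9*sqrt(537) + 211)^(1/3) + 8*2^(1/3)/(9*sqrt(537) + 211)^(1/3))/18) + C2*exp(-y*(8*2^(2/3)/(9*sqrt(537) + 211)^(1/3) + 8 + 2^(1/3)*(9*sqrt(537) + 211)^(1/3))/18)*cos(2^(1/3)*sqrt(3)*y*(-(9*sqrt(537) + 211)^(1/3) + 8*2^(1/3)/(9*sqrt(537) + 211)^(1/3))/18) + C3*exp(y*(-4 + 8*2^(2/3)/(9*sqrt(537) + 211)^(1/3) + 2^(1/3)*(9*sqrt(537) + 211)^(1/3))/9) + sqrt(2)*y^2/4 + y/4 + sqrt(2)/2


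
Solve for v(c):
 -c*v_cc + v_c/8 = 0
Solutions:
 v(c) = C1 + C2*c^(9/8)


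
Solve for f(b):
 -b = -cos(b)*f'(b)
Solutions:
 f(b) = C1 + Integral(b/cos(b), b)


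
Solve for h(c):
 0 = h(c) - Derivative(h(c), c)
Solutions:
 h(c) = C1*exp(c)


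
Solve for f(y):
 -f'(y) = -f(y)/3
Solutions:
 f(y) = C1*exp(y/3)


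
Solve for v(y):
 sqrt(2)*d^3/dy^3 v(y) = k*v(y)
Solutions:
 v(y) = C1*exp(2^(5/6)*k^(1/3)*y/2) + C2*exp(2^(5/6)*k^(1/3)*y*(-1 + sqrt(3)*I)/4) + C3*exp(-2^(5/6)*k^(1/3)*y*(1 + sqrt(3)*I)/4)


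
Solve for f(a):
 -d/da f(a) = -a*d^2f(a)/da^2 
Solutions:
 f(a) = C1 + C2*a^2


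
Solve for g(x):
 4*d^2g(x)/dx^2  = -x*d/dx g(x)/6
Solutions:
 g(x) = C1 + C2*erf(sqrt(3)*x/12)


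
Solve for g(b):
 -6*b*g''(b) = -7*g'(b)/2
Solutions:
 g(b) = C1 + C2*b^(19/12)


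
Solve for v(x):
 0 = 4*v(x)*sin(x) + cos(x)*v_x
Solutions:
 v(x) = C1*cos(x)^4


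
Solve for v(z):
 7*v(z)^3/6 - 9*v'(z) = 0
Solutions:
 v(z) = -3*sqrt(3)*sqrt(-1/(C1 + 7*z))
 v(z) = 3*sqrt(3)*sqrt(-1/(C1 + 7*z))


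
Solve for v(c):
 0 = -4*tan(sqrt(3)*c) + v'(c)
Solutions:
 v(c) = C1 - 4*sqrt(3)*log(cos(sqrt(3)*c))/3


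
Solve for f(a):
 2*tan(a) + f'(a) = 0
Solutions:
 f(a) = C1 + 2*log(cos(a))


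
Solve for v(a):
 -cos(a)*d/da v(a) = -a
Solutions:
 v(a) = C1 + Integral(a/cos(a), a)


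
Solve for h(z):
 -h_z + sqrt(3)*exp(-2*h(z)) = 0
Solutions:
 h(z) = log(-sqrt(C1 + 2*sqrt(3)*z))
 h(z) = log(C1 + 2*sqrt(3)*z)/2


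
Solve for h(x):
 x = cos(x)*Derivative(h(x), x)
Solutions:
 h(x) = C1 + Integral(x/cos(x), x)


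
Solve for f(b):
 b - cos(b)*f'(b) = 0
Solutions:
 f(b) = C1 + Integral(b/cos(b), b)


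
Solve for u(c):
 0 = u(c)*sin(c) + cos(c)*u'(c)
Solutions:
 u(c) = C1*cos(c)


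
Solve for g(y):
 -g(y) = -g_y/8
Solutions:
 g(y) = C1*exp(8*y)


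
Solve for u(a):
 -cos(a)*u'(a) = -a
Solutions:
 u(a) = C1 + Integral(a/cos(a), a)


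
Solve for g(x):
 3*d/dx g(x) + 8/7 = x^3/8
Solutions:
 g(x) = C1 + x^4/96 - 8*x/21


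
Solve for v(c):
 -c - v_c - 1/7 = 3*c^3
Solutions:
 v(c) = C1 - 3*c^4/4 - c^2/2 - c/7


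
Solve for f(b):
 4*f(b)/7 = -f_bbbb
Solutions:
 f(b) = (C1*sin(7^(3/4)*b/7) + C2*cos(7^(3/4)*b/7))*exp(-7^(3/4)*b/7) + (C3*sin(7^(3/4)*b/7) + C4*cos(7^(3/4)*b/7))*exp(7^(3/4)*b/7)


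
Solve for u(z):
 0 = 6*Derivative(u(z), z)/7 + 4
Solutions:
 u(z) = C1 - 14*z/3


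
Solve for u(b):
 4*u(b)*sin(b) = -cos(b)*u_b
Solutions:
 u(b) = C1*cos(b)^4


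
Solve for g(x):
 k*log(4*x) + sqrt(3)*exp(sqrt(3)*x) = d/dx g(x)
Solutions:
 g(x) = C1 + k*x*log(x) + k*x*(-1 + 2*log(2)) + exp(sqrt(3)*x)


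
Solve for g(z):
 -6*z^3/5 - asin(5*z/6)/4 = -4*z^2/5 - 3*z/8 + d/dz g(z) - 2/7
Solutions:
 g(z) = C1 - 3*z^4/10 + 4*z^3/15 + 3*z^2/16 - z*asin(5*z/6)/4 + 2*z/7 - sqrt(36 - 25*z^2)/20


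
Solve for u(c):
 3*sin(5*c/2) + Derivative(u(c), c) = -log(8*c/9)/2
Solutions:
 u(c) = C1 - c*log(c)/2 - 3*c*log(2)/2 + c/2 + c*log(3) + 6*cos(5*c/2)/5


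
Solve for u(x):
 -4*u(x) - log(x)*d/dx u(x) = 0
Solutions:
 u(x) = C1*exp(-4*li(x))


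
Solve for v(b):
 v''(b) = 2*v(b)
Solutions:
 v(b) = C1*exp(-sqrt(2)*b) + C2*exp(sqrt(2)*b)


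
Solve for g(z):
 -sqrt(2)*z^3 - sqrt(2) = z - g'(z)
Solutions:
 g(z) = C1 + sqrt(2)*z^4/4 + z^2/2 + sqrt(2)*z


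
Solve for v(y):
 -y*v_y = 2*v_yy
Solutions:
 v(y) = C1 + C2*erf(y/2)


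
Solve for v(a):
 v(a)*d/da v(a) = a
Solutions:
 v(a) = -sqrt(C1 + a^2)
 v(a) = sqrt(C1 + a^2)


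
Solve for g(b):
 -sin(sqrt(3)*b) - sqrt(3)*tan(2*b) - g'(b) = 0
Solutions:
 g(b) = C1 + sqrt(3)*log(cos(2*b))/2 + sqrt(3)*cos(sqrt(3)*b)/3


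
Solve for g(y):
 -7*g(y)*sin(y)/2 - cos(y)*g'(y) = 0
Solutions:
 g(y) = C1*cos(y)^(7/2)


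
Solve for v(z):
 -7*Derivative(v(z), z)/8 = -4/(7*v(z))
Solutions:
 v(z) = -sqrt(C1 + 64*z)/7
 v(z) = sqrt(C1 + 64*z)/7


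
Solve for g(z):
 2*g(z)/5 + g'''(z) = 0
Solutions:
 g(z) = C3*exp(-2^(1/3)*5^(2/3)*z/5) + (C1*sin(2^(1/3)*sqrt(3)*5^(2/3)*z/10) + C2*cos(2^(1/3)*sqrt(3)*5^(2/3)*z/10))*exp(2^(1/3)*5^(2/3)*z/10)


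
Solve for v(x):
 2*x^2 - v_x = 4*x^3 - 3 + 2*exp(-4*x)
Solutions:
 v(x) = C1 - x^4 + 2*x^3/3 + 3*x + exp(-4*x)/2


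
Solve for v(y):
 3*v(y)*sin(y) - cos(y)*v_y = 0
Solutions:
 v(y) = C1/cos(y)^3


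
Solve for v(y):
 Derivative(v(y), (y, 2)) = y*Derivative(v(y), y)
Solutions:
 v(y) = C1 + C2*erfi(sqrt(2)*y/2)


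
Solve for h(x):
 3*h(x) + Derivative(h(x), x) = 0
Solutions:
 h(x) = C1*exp(-3*x)


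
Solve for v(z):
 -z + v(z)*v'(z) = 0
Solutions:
 v(z) = -sqrt(C1 + z^2)
 v(z) = sqrt(C1 + z^2)


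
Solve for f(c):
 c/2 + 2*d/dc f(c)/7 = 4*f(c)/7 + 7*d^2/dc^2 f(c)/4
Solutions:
 f(c) = 7*c/8 + (C1*sin(16*sqrt(3)*c/49) + C2*cos(16*sqrt(3)*c/49))*exp(4*c/49) + 7/16


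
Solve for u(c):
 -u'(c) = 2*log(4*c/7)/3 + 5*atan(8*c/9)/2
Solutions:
 u(c) = C1 - 2*c*log(c)/3 - 5*c*atan(8*c/9)/2 - 4*c*log(2)/3 + 2*c/3 + 2*c*log(7)/3 + 45*log(64*c^2 + 81)/32


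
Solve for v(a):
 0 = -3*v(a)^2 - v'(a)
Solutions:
 v(a) = 1/(C1 + 3*a)


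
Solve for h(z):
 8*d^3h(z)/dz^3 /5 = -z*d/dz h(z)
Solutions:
 h(z) = C1 + Integral(C2*airyai(-5^(1/3)*z/2) + C3*airybi(-5^(1/3)*z/2), z)


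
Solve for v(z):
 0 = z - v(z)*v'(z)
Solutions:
 v(z) = -sqrt(C1 + z^2)
 v(z) = sqrt(C1 + z^2)


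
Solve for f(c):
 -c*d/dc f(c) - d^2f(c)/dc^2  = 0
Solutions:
 f(c) = C1 + C2*erf(sqrt(2)*c/2)


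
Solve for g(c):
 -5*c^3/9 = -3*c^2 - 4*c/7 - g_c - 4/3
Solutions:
 g(c) = C1 + 5*c^4/36 - c^3 - 2*c^2/7 - 4*c/3


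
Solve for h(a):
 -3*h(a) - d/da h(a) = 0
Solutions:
 h(a) = C1*exp(-3*a)


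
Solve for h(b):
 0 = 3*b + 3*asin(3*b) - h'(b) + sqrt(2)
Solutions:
 h(b) = C1 + 3*b^2/2 + 3*b*asin(3*b) + sqrt(2)*b + sqrt(1 - 9*b^2)


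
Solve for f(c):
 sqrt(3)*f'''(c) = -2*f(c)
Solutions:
 f(c) = C3*exp(-2^(1/3)*3^(5/6)*c/3) + (C1*sin(6^(1/3)*c/2) + C2*cos(6^(1/3)*c/2))*exp(2^(1/3)*3^(5/6)*c/6)


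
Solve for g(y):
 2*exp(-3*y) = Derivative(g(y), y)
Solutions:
 g(y) = C1 - 2*exp(-3*y)/3


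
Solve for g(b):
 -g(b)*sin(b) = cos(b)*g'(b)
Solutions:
 g(b) = C1*cos(b)


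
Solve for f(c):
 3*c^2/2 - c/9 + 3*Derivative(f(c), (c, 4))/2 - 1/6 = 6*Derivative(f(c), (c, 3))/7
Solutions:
 f(c) = C1 + C2*c + C3*c^2 + C4*exp(4*c/7) + 7*c^5/240 + 1295*c^4/5184 + 8897*c^3/5184


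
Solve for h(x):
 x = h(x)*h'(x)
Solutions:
 h(x) = -sqrt(C1 + x^2)
 h(x) = sqrt(C1 + x^2)


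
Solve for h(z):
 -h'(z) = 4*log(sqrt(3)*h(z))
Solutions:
 Integral(1/(2*log(_y) + log(3)), (_y, h(z)))/2 = C1 - z


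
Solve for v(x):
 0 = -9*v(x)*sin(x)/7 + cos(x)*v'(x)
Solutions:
 v(x) = C1/cos(x)^(9/7)


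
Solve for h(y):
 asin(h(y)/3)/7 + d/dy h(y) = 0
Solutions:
 Integral(1/asin(_y/3), (_y, h(y))) = C1 - y/7


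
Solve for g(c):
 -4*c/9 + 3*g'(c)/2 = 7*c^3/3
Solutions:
 g(c) = C1 + 7*c^4/18 + 4*c^2/27


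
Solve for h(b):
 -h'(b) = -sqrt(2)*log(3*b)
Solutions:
 h(b) = C1 + sqrt(2)*b*log(b) - sqrt(2)*b + sqrt(2)*b*log(3)


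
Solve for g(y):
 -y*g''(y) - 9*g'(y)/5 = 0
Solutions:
 g(y) = C1 + C2/y^(4/5)


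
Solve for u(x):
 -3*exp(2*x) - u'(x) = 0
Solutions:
 u(x) = C1 - 3*exp(2*x)/2


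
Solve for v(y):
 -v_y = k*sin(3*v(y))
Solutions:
 v(y) = -acos((-C1 - exp(6*k*y))/(C1 - exp(6*k*y)))/3 + 2*pi/3
 v(y) = acos((-C1 - exp(6*k*y))/(C1 - exp(6*k*y)))/3


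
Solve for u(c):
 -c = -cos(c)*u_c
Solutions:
 u(c) = C1 + Integral(c/cos(c), c)


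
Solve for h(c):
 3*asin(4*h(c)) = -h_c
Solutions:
 Integral(1/asin(4*_y), (_y, h(c))) = C1 - 3*c


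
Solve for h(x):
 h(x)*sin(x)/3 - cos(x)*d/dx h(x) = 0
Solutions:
 h(x) = C1/cos(x)^(1/3)


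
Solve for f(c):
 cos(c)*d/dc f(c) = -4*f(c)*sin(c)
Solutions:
 f(c) = C1*cos(c)^4


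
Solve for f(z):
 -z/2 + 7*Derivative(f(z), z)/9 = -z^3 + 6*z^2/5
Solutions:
 f(z) = C1 - 9*z^4/28 + 18*z^3/35 + 9*z^2/28


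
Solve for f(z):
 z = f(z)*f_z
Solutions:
 f(z) = -sqrt(C1 + z^2)
 f(z) = sqrt(C1 + z^2)


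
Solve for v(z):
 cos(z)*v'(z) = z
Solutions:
 v(z) = C1 + Integral(z/cos(z), z)


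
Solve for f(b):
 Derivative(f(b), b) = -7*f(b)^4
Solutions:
 f(b) = (-3^(2/3) - 3*3^(1/6)*I)*(1/(C1 + 7*b))^(1/3)/6
 f(b) = (-3^(2/3) + 3*3^(1/6)*I)*(1/(C1 + 7*b))^(1/3)/6
 f(b) = (1/(C1 + 21*b))^(1/3)


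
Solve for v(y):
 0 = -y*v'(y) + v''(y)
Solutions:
 v(y) = C1 + C2*erfi(sqrt(2)*y/2)


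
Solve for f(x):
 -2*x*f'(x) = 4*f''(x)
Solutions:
 f(x) = C1 + C2*erf(x/2)


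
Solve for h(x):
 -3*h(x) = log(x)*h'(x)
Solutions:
 h(x) = C1*exp(-3*li(x))


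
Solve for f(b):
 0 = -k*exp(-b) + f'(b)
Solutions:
 f(b) = C1 - k*exp(-b)


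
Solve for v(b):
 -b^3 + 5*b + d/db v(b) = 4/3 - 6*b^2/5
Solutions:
 v(b) = C1 + b^4/4 - 2*b^3/5 - 5*b^2/2 + 4*b/3


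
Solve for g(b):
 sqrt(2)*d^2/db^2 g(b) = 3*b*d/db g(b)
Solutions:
 g(b) = C1 + C2*erfi(2^(1/4)*sqrt(3)*b/2)


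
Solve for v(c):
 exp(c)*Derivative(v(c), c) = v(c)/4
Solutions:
 v(c) = C1*exp(-exp(-c)/4)


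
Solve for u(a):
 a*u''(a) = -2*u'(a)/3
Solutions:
 u(a) = C1 + C2*a^(1/3)


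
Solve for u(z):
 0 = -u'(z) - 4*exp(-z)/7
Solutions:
 u(z) = C1 + 4*exp(-z)/7


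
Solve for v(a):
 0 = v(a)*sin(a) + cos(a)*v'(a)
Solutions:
 v(a) = C1*cos(a)


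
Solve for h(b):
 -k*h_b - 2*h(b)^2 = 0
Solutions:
 h(b) = k/(C1*k + 2*b)


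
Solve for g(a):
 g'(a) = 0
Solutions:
 g(a) = C1


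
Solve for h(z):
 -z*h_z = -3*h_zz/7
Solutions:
 h(z) = C1 + C2*erfi(sqrt(42)*z/6)


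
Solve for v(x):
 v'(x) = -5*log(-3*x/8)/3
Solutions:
 v(x) = C1 - 5*x*log(-x)/3 + x*(-5*log(3)/3 + 5/3 + 5*log(2))


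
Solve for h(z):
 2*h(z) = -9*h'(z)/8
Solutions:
 h(z) = C1*exp(-16*z/9)


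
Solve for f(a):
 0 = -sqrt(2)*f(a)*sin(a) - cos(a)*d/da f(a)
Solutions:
 f(a) = C1*cos(a)^(sqrt(2))


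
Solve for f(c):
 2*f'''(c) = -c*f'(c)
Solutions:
 f(c) = C1 + Integral(C2*airyai(-2^(2/3)*c/2) + C3*airybi(-2^(2/3)*c/2), c)


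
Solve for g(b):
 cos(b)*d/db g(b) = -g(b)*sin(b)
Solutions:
 g(b) = C1*cos(b)


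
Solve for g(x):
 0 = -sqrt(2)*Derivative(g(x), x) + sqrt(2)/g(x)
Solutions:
 g(x) = -sqrt(C1 + 2*x)
 g(x) = sqrt(C1 + 2*x)


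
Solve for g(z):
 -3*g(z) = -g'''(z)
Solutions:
 g(z) = C3*exp(3^(1/3)*z) + (C1*sin(3^(5/6)*z/2) + C2*cos(3^(5/6)*z/2))*exp(-3^(1/3)*z/2)


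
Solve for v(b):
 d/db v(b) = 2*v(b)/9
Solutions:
 v(b) = C1*exp(2*b/9)


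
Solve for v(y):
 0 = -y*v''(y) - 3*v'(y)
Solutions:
 v(y) = C1 + C2/y^2


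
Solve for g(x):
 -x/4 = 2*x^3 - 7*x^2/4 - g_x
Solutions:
 g(x) = C1 + x^4/2 - 7*x^3/12 + x^2/8


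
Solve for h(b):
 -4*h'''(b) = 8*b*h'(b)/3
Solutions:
 h(b) = C1 + Integral(C2*airyai(-2^(1/3)*3^(2/3)*b/3) + C3*airybi(-2^(1/3)*3^(2/3)*b/3), b)


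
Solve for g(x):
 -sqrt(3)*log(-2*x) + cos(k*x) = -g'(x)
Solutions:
 g(x) = C1 + sqrt(3)*x*(log(-x) - 1) + sqrt(3)*x*log(2) - Piecewise((sin(k*x)/k, Ne(k, 0)), (x, True))


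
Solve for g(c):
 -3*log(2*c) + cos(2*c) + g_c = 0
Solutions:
 g(c) = C1 + 3*c*log(c) - 3*c + 3*c*log(2) - sin(2*c)/2


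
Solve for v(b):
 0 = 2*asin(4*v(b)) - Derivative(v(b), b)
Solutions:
 Integral(1/asin(4*_y), (_y, v(b))) = C1 + 2*b


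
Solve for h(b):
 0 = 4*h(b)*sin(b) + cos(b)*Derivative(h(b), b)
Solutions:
 h(b) = C1*cos(b)^4


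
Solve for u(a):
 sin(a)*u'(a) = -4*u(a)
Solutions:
 u(a) = C1*(cos(a)^2 + 2*cos(a) + 1)/(cos(a)^2 - 2*cos(a) + 1)


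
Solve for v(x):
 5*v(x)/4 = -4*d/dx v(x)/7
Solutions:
 v(x) = C1*exp(-35*x/16)


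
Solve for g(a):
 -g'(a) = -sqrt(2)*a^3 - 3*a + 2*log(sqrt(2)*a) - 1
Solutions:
 g(a) = C1 + sqrt(2)*a^4/4 + 3*a^2/2 - 2*a*log(a) - a*log(2) + 3*a


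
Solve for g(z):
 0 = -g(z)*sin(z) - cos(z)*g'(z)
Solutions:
 g(z) = C1*cos(z)


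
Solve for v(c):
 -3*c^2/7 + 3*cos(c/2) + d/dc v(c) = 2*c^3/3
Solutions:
 v(c) = C1 + c^4/6 + c^3/7 - 6*sin(c/2)


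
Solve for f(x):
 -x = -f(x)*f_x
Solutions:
 f(x) = -sqrt(C1 + x^2)
 f(x) = sqrt(C1 + x^2)


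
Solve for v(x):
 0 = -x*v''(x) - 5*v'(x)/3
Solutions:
 v(x) = C1 + C2/x^(2/3)


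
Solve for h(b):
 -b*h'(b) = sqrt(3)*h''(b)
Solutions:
 h(b) = C1 + C2*erf(sqrt(2)*3^(3/4)*b/6)


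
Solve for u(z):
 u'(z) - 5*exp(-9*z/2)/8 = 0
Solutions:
 u(z) = C1 - 5*exp(-9*z/2)/36


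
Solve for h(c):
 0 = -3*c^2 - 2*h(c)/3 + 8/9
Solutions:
 h(c) = 4/3 - 9*c^2/2


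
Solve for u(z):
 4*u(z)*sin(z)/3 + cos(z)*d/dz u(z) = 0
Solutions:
 u(z) = C1*cos(z)^(4/3)


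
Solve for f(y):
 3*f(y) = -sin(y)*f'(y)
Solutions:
 f(y) = C1*(cos(y) + 1)^(3/2)/(cos(y) - 1)^(3/2)


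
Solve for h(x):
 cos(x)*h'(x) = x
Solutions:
 h(x) = C1 + Integral(x/cos(x), x)


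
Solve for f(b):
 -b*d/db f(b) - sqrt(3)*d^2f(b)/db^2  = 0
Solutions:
 f(b) = C1 + C2*erf(sqrt(2)*3^(3/4)*b/6)


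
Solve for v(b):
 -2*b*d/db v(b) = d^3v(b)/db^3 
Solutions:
 v(b) = C1 + Integral(C2*airyai(-2^(1/3)*b) + C3*airybi(-2^(1/3)*b), b)


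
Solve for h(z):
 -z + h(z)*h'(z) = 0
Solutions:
 h(z) = -sqrt(C1 + z^2)
 h(z) = sqrt(C1 + z^2)


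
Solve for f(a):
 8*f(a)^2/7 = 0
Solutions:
 f(a) = 0


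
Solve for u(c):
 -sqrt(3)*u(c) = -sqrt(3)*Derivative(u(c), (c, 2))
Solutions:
 u(c) = C1*exp(-c) + C2*exp(c)


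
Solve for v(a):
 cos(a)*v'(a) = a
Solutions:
 v(a) = C1 + Integral(a/cos(a), a)


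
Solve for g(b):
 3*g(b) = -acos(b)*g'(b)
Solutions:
 g(b) = C1*exp(-3*Integral(1/acos(b), b))


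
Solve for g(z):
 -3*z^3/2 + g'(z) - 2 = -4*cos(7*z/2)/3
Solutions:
 g(z) = C1 + 3*z^4/8 + 2*z - 8*sin(7*z/2)/21


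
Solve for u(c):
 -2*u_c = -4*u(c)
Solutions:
 u(c) = C1*exp(2*c)


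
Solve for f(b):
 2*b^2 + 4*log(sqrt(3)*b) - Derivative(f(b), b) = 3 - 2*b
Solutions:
 f(b) = C1 + 2*b^3/3 + b^2 + 4*b*log(b) - 7*b + b*log(9)


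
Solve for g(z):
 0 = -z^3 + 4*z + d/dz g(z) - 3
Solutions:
 g(z) = C1 + z^4/4 - 2*z^2 + 3*z


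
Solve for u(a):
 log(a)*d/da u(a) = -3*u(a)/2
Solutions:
 u(a) = C1*exp(-3*li(a)/2)


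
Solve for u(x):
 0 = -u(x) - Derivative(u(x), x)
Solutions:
 u(x) = C1*exp(-x)


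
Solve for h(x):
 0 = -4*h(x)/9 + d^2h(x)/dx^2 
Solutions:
 h(x) = C1*exp(-2*x/3) + C2*exp(2*x/3)


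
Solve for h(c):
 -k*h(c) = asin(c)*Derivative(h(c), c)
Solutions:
 h(c) = C1*exp(-k*Integral(1/asin(c), c))


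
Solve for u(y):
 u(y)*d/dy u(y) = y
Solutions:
 u(y) = -sqrt(C1 + y^2)
 u(y) = sqrt(C1 + y^2)


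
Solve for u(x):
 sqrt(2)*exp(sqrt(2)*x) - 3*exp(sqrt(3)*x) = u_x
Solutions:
 u(x) = C1 + exp(sqrt(2)*x) - sqrt(3)*exp(sqrt(3)*x)


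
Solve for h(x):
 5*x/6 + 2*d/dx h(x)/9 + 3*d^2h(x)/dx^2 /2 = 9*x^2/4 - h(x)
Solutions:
 h(x) = 9*x^2/4 - 11*x/6 + (C1*sin(sqrt(482)*x/27) + C2*cos(sqrt(482)*x/27))*exp(-2*x/27) - 685/108


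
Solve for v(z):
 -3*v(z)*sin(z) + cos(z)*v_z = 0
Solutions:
 v(z) = C1/cos(z)^3


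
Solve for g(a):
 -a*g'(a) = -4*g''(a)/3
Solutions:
 g(a) = C1 + C2*erfi(sqrt(6)*a/4)


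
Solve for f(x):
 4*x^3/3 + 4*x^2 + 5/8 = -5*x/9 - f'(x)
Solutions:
 f(x) = C1 - x^4/3 - 4*x^3/3 - 5*x^2/18 - 5*x/8


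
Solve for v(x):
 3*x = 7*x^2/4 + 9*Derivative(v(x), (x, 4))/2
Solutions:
 v(x) = C1 + C2*x + C3*x^2 + C4*x^3 - 7*x^6/6480 + x^5/180


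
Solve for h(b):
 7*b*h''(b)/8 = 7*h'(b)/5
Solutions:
 h(b) = C1 + C2*b^(13/5)


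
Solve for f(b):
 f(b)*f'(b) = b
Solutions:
 f(b) = -sqrt(C1 + b^2)
 f(b) = sqrt(C1 + b^2)


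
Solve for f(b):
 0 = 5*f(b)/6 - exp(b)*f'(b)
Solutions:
 f(b) = C1*exp(-5*exp(-b)/6)


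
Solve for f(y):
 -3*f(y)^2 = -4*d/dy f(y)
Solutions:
 f(y) = -4/(C1 + 3*y)


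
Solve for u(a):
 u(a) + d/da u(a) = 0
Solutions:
 u(a) = C1*exp(-a)


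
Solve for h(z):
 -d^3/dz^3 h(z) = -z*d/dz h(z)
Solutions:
 h(z) = C1 + Integral(C2*airyai(z) + C3*airybi(z), z)


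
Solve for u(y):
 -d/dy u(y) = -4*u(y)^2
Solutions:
 u(y) = -1/(C1 + 4*y)


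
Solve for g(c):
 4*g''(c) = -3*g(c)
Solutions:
 g(c) = C1*sin(sqrt(3)*c/2) + C2*cos(sqrt(3)*c/2)


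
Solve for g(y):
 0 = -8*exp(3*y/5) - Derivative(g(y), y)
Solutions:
 g(y) = C1 - 40*exp(3*y/5)/3


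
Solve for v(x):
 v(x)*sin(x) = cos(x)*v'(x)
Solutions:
 v(x) = C1/cos(x)


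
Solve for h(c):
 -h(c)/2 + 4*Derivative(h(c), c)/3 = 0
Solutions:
 h(c) = C1*exp(3*c/8)


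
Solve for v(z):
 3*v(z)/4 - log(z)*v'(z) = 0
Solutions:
 v(z) = C1*exp(3*li(z)/4)


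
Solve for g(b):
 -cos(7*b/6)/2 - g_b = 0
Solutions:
 g(b) = C1 - 3*sin(7*b/6)/7


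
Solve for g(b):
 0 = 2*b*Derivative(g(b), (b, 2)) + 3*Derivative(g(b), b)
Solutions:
 g(b) = C1 + C2/sqrt(b)


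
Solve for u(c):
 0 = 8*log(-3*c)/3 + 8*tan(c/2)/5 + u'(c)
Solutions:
 u(c) = C1 - 8*c*log(-c)/3 - 8*c*log(3)/3 + 8*c/3 + 16*log(cos(c/2))/5


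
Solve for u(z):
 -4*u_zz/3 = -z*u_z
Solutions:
 u(z) = C1 + C2*erfi(sqrt(6)*z/4)


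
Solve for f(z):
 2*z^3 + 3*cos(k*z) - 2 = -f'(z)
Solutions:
 f(z) = C1 - z^4/2 + 2*z - 3*sin(k*z)/k


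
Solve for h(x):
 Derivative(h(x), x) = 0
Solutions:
 h(x) = C1


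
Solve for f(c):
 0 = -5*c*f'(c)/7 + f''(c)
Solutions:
 f(c) = C1 + C2*erfi(sqrt(70)*c/14)


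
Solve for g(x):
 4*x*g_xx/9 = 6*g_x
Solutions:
 g(x) = C1 + C2*x^(29/2)


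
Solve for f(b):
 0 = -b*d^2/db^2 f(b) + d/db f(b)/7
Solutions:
 f(b) = C1 + C2*b^(8/7)


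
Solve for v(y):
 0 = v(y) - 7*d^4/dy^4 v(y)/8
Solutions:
 v(y) = C1*exp(-14^(3/4)*y/7) + C2*exp(14^(3/4)*y/7) + C3*sin(14^(3/4)*y/7) + C4*cos(14^(3/4)*y/7)


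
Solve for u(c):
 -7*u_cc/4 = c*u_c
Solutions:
 u(c) = C1 + C2*erf(sqrt(14)*c/7)


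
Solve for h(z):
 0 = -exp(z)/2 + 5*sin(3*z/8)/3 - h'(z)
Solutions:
 h(z) = C1 - exp(z)/2 - 40*cos(3*z/8)/9


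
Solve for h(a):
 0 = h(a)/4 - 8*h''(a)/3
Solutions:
 h(a) = C1*exp(-sqrt(6)*a/8) + C2*exp(sqrt(6)*a/8)


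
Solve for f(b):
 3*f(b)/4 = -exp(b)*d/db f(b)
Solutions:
 f(b) = C1*exp(3*exp(-b)/4)


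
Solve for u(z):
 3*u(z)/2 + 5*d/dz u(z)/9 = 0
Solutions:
 u(z) = C1*exp(-27*z/10)


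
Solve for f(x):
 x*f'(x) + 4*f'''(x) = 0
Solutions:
 f(x) = C1 + Integral(C2*airyai(-2^(1/3)*x/2) + C3*airybi(-2^(1/3)*x/2), x)


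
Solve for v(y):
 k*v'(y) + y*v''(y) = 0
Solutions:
 v(y) = C1 + y^(1 - re(k))*(C2*sin(log(y)*Abs(im(k))) + C3*cos(log(y)*im(k)))


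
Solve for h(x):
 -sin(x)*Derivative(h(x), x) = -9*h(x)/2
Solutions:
 h(x) = C1*(cos(x) - 1)^(1/4)*(cos(x)^2 - 2*cos(x) + 1)/((cos(x) + 1)^(1/4)*(cos(x)^2 + 2*cos(x) + 1))


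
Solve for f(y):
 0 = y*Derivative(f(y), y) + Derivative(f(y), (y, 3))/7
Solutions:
 f(y) = C1 + Integral(C2*airyai(-7^(1/3)*y) + C3*airybi(-7^(1/3)*y), y)


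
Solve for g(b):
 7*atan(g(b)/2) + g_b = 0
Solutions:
 Integral(1/atan(_y/2), (_y, g(b))) = C1 - 7*b


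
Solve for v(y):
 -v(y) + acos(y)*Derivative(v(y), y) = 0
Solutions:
 v(y) = C1*exp(Integral(1/acos(y), y))


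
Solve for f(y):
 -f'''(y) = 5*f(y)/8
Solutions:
 f(y) = C3*exp(-5^(1/3)*y/2) + (C1*sin(sqrt(3)*5^(1/3)*y/4) + C2*cos(sqrt(3)*5^(1/3)*y/4))*exp(5^(1/3)*y/4)


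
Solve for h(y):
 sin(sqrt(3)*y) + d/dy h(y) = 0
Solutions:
 h(y) = C1 + sqrt(3)*cos(sqrt(3)*y)/3


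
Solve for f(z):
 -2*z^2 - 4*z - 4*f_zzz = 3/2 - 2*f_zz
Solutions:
 f(z) = C1 + C2*z + C3*exp(z/2) + z^4/12 + z^3 + 51*z^2/8


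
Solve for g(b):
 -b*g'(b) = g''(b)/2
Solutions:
 g(b) = C1 + C2*erf(b)


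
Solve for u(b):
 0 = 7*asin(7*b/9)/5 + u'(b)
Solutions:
 u(b) = C1 - 7*b*asin(7*b/9)/5 - sqrt(81 - 49*b^2)/5


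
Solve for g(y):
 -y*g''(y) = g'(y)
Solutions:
 g(y) = C1 + C2*log(y)


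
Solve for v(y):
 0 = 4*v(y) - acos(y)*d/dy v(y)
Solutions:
 v(y) = C1*exp(4*Integral(1/acos(y), y))


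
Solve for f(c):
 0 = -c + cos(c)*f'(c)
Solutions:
 f(c) = C1 + Integral(c/cos(c), c)


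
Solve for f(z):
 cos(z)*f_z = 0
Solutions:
 f(z) = C1


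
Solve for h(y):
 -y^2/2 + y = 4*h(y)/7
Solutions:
 h(y) = 7*y*(2 - y)/8


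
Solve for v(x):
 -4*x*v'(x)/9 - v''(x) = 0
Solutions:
 v(x) = C1 + C2*erf(sqrt(2)*x/3)


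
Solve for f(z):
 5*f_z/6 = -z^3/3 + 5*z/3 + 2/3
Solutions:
 f(z) = C1 - z^4/10 + z^2 + 4*z/5


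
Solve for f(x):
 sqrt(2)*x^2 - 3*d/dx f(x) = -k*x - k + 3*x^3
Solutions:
 f(x) = C1 + k*x^2/6 + k*x/3 - x^4/4 + sqrt(2)*x^3/9


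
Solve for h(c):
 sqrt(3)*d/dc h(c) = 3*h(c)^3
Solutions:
 h(c) = -sqrt(2)*sqrt(-1/(C1 + sqrt(3)*c))/2
 h(c) = sqrt(2)*sqrt(-1/(C1 + sqrt(3)*c))/2


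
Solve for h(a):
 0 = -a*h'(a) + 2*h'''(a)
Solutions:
 h(a) = C1 + Integral(C2*airyai(2^(2/3)*a/2) + C3*airybi(2^(2/3)*a/2), a)


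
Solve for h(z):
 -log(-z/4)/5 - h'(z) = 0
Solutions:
 h(z) = C1 - z*log(-z)/5 + z*(1 + 2*log(2))/5


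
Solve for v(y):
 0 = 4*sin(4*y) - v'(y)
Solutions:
 v(y) = C1 - cos(4*y)


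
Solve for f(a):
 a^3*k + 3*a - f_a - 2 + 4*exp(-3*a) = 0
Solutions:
 f(a) = C1 + a^4*k/4 + 3*a^2/2 - 2*a - 4*exp(-3*a)/3


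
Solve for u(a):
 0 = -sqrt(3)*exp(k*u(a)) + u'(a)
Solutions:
 u(a) = Piecewise((log(-1/(C1*k + sqrt(3)*a*k))/k, Ne(k, 0)), (nan, True))
 u(a) = Piecewise((C1 + sqrt(3)*a, Eq(k, 0)), (nan, True))


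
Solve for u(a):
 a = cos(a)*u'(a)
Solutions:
 u(a) = C1 + Integral(a/cos(a), a)


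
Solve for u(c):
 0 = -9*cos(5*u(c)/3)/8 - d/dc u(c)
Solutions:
 9*c/8 - 3*log(sin(5*u(c)/3) - 1)/10 + 3*log(sin(5*u(c)/3) + 1)/10 = C1


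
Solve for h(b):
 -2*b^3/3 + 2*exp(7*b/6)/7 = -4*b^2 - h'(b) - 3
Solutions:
 h(b) = C1 + b^4/6 - 4*b^3/3 - 3*b - 12*exp(7*b/6)/49


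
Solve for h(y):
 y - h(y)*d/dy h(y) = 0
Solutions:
 h(y) = -sqrt(C1 + y^2)
 h(y) = sqrt(C1 + y^2)


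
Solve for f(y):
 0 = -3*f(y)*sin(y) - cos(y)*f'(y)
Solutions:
 f(y) = C1*cos(y)^3


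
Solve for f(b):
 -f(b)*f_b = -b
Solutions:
 f(b) = -sqrt(C1 + b^2)
 f(b) = sqrt(C1 + b^2)


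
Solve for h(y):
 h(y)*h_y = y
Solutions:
 h(y) = -sqrt(C1 + y^2)
 h(y) = sqrt(C1 + y^2)


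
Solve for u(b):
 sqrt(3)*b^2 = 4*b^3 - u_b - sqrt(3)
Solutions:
 u(b) = C1 + b^4 - sqrt(3)*b^3/3 - sqrt(3)*b


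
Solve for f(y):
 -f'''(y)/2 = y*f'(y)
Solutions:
 f(y) = C1 + Integral(C2*airyai(-2^(1/3)*y) + C3*airybi(-2^(1/3)*y), y)


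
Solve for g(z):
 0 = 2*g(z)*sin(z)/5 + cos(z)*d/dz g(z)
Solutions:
 g(z) = C1*cos(z)^(2/5)


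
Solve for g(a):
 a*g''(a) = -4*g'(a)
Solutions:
 g(a) = C1 + C2/a^3


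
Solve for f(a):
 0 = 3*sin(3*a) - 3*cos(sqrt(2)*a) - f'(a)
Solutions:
 f(a) = C1 - 3*sqrt(2)*sin(sqrt(2)*a)/2 - cos(3*a)


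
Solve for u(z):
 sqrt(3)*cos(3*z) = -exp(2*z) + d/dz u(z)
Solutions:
 u(z) = C1 + exp(2*z)/2 + sqrt(3)*sin(3*z)/3


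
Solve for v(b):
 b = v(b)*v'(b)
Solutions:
 v(b) = -sqrt(C1 + b^2)
 v(b) = sqrt(C1 + b^2)


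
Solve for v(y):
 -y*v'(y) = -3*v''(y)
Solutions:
 v(y) = C1 + C2*erfi(sqrt(6)*y/6)


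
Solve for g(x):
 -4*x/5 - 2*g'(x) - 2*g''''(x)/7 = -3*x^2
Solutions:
 g(x) = C1 + C4*exp(-7^(1/3)*x) + x^3/2 - x^2/5 + (C2*sin(sqrt(3)*7^(1/3)*x/2) + C3*cos(sqrt(3)*7^(1/3)*x/2))*exp(7^(1/3)*x/2)


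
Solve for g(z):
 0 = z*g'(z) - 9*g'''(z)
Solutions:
 g(z) = C1 + Integral(C2*airyai(3^(1/3)*z/3) + C3*airybi(3^(1/3)*z/3), z)


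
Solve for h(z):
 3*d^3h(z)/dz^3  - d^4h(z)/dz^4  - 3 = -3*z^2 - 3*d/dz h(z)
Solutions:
 h(z) = C1 + C2*exp(z*(-2^(2/3)*(sqrt(21) + 5)^(1/3)/4 - 2^(1/3)/(2*(sqrt(21) + 5)^(1/3)) + 1))*sin(2^(1/3)*sqrt(3)*z*(-2^(1/3)*(sqrt(21) + 5)^(1/3) + 2/(sqrt(21) + 5)^(1/3))/4) + C3*exp(z*(-2^(2/3)*(sqrt(21) + 5)^(1/3)/4 - 2^(1/3)/(2*(sqrt(21) + 5)^(1/3)) + 1))*cos(2^(1/3)*sqrt(3)*z*(-2^(1/3)*(sqrt(21) + 5)^(1/3) + 2/(sqrt(21) + 5)^(1/3))/4) + C4*exp(z*(2^(1/3)/(sqrt(21) + 5)^(1/3) + 1 + 2^(2/3)*(sqrt(21) + 5)^(1/3)/2)) - z^3/3 + 3*z


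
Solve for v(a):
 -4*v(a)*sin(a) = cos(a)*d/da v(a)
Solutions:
 v(a) = C1*cos(a)^4


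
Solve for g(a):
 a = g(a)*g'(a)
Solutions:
 g(a) = -sqrt(C1 + a^2)
 g(a) = sqrt(C1 + a^2)


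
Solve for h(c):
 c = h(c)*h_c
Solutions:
 h(c) = -sqrt(C1 + c^2)
 h(c) = sqrt(C1 + c^2)


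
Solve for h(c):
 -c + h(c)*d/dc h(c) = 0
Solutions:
 h(c) = -sqrt(C1 + c^2)
 h(c) = sqrt(C1 + c^2)


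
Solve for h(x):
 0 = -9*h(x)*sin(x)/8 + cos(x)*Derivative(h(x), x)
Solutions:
 h(x) = C1/cos(x)^(9/8)


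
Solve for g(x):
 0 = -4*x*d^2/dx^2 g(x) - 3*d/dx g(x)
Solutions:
 g(x) = C1 + C2*x^(1/4)


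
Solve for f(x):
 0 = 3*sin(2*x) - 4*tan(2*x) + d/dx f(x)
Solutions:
 f(x) = C1 - 2*log(cos(2*x)) + 3*cos(2*x)/2


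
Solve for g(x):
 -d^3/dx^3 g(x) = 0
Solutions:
 g(x) = C1 + C2*x + C3*x^2


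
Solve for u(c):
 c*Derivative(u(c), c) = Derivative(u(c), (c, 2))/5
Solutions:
 u(c) = C1 + C2*erfi(sqrt(10)*c/2)


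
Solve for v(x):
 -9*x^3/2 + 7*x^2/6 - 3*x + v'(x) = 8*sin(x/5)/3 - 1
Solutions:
 v(x) = C1 + 9*x^4/8 - 7*x^3/18 + 3*x^2/2 - x - 40*cos(x/5)/3


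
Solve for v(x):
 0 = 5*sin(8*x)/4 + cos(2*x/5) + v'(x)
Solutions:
 v(x) = C1 - 5*sin(2*x/5)/2 + 5*cos(8*x)/32


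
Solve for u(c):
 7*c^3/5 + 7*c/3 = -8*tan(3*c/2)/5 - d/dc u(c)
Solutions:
 u(c) = C1 - 7*c^4/20 - 7*c^2/6 + 16*log(cos(3*c/2))/15


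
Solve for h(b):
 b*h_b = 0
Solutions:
 h(b) = C1


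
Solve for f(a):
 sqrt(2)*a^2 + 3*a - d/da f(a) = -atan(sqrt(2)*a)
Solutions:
 f(a) = C1 + sqrt(2)*a^3/3 + 3*a^2/2 + a*atan(sqrt(2)*a) - sqrt(2)*log(2*a^2 + 1)/4


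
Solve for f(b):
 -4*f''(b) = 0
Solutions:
 f(b) = C1 + C2*b


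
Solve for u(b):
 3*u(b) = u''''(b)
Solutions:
 u(b) = C1*exp(-3^(1/4)*b) + C2*exp(3^(1/4)*b) + C3*sin(3^(1/4)*b) + C4*cos(3^(1/4)*b)


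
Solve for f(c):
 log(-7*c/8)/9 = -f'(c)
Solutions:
 f(c) = C1 - c*log(-c)/9 + c*(-log(7) + 1 + 3*log(2))/9


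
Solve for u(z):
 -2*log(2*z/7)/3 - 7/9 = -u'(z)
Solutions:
 u(z) = C1 + 2*z*log(z)/3 - 2*z*log(7)/3 + z/9 + 2*z*log(2)/3


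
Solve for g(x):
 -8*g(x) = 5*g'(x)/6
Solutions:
 g(x) = C1*exp(-48*x/5)


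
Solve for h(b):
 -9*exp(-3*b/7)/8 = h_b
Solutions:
 h(b) = C1 + 21*exp(-3*b/7)/8


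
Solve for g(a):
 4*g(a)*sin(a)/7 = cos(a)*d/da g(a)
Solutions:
 g(a) = C1/cos(a)^(4/7)


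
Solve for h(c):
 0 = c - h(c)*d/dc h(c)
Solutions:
 h(c) = -sqrt(C1 + c^2)
 h(c) = sqrt(C1 + c^2)


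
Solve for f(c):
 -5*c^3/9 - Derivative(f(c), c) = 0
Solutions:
 f(c) = C1 - 5*c^4/36


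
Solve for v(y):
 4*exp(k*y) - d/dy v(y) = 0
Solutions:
 v(y) = C1 + 4*exp(k*y)/k


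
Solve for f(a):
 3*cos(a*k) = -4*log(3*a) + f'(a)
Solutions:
 f(a) = C1 + 4*a*log(a) - 4*a + 4*a*log(3) + 3*Piecewise((sin(a*k)/k, Ne(k, 0)), (a, True))


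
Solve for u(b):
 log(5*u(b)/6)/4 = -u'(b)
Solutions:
 4*Integral(1/(log(_y) - log(6) + log(5)), (_y, u(b))) = C1 - b


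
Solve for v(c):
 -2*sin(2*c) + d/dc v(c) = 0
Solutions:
 v(c) = C1 - cos(2*c)


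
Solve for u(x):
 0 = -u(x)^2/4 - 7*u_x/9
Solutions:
 u(x) = 28/(C1 + 9*x)


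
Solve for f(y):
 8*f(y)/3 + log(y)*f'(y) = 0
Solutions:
 f(y) = C1*exp(-8*li(y)/3)


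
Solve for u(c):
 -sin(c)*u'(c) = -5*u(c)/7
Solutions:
 u(c) = C1*(cos(c) - 1)^(5/14)/(cos(c) + 1)^(5/14)


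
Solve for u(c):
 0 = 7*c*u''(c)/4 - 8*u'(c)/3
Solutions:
 u(c) = C1 + C2*c^(53/21)


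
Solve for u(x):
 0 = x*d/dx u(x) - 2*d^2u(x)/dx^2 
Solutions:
 u(x) = C1 + C2*erfi(x/2)


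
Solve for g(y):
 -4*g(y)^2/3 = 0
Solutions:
 g(y) = 0


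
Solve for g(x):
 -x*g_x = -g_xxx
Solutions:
 g(x) = C1 + Integral(C2*airyai(x) + C3*airybi(x), x)


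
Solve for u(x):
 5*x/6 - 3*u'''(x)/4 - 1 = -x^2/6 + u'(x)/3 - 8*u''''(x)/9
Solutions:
 u(x) = C1 + C2*exp(x*(-3^(1/3)*(64*sqrt(1267) + 2291)^(1/3) - 27*3^(2/3)/(64*sqrt(1267) + 2291)^(1/3) + 18)/64)*sin(3^(1/6)*x*(-3^(2/3)*(64*sqrt(1267) + 2291)^(1/3) + 81/(64*sqrt(1267) + 2291)^(1/3))/64) + C3*exp(x*(-3^(1/3)*(64*sqrt(1267) + 2291)^(1/3) - 27*3^(2/3)/(64*sqrt(1267) + 2291)^(1/3) + 18)/64)*cos(3^(1/6)*x*(-3^(2/3)*(64*sqrt(1267) + 2291)^(1/3) + 81/(64*sqrt(1267) + 2291)^(1/3))/64) + C4*exp(x*(27*3^(2/3)/(64*sqrt(1267) + 2291)^(1/3) + 9 + 3^(1/3)*(64*sqrt(1267) + 2291)^(1/3))/32) + x^3/6 + 5*x^2/4 - 21*x/4


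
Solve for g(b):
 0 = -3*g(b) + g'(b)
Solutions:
 g(b) = C1*exp(3*b)


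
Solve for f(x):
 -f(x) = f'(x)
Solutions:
 f(x) = C1*exp(-x)


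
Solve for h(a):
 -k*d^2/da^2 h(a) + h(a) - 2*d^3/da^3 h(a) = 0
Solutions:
 h(a) = C1*exp(-a*(k^2/(k^3 + sqrt(-k^6 + (k^3 - 54)^2) - 54)^(1/3) + k + (k^3 + sqrt(-k^6 + (k^3 - 54)^2) - 54)^(1/3))/6) + C2*exp(a*(-4*k^2/((-1 + sqrt(3)*I)*(k^3 + sqrt(-k^6 + (k^3 - 54)^2) - 54)^(1/3)) - 2*k + (k^3 + sqrt(-k^6 + (k^3 - 54)^2) - 54)^(1/3) - sqrt(3)*I*(k^3 + sqrt(-k^6 + (k^3 - 54)^2) - 54)^(1/3))/12) + C3*exp(a*(4*k^2/((1 + sqrt(3)*I)*(k^3 + sqrt(-k^6 + (k^3 - 54)^2) - 54)^(1/3)) - 2*k + (k^3 + sqrt(-k^6 + (k^3 - 54)^2) - 54)^(1/3) + sqrt(3)*I*(k^3 + sqrt(-k^6 + (k^3 - 54)^2) - 54)^(1/3))/12)


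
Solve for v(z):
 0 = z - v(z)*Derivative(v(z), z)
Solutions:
 v(z) = -sqrt(C1 + z^2)
 v(z) = sqrt(C1 + z^2)


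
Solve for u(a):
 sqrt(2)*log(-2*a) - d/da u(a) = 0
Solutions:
 u(a) = C1 + sqrt(2)*a*log(-a) + sqrt(2)*a*(-1 + log(2))


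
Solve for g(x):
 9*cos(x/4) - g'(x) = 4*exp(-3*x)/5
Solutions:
 g(x) = C1 + 36*sin(x/4) + 4*exp(-3*x)/15


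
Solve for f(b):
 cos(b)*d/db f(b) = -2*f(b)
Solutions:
 f(b) = C1*(sin(b) - 1)/(sin(b) + 1)


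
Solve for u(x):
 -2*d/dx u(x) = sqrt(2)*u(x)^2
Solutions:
 u(x) = 2/(C1 + sqrt(2)*x)


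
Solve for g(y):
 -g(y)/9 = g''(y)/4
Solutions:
 g(y) = C1*sin(2*y/3) + C2*cos(2*y/3)


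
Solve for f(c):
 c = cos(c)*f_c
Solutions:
 f(c) = C1 + Integral(c/cos(c), c)


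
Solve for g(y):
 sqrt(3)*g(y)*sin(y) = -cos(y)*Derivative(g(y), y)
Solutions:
 g(y) = C1*cos(y)^(sqrt(3))


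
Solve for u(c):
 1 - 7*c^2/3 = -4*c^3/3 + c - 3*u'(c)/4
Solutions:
 u(c) = C1 - 4*c^4/9 + 28*c^3/27 + 2*c^2/3 - 4*c/3


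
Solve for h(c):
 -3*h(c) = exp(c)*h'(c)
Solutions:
 h(c) = C1*exp(3*exp(-c))


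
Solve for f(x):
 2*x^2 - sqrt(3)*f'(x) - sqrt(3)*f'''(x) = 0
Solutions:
 f(x) = C1 + C2*sin(x) + C3*cos(x) + 2*sqrt(3)*x^3/9 - 4*sqrt(3)*x/3


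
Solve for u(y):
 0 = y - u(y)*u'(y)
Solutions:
 u(y) = -sqrt(C1 + y^2)
 u(y) = sqrt(C1 + y^2)


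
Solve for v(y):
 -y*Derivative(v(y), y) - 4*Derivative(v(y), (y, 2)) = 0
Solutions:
 v(y) = C1 + C2*erf(sqrt(2)*y/4)


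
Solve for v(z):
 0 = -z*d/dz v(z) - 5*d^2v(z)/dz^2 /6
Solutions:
 v(z) = C1 + C2*erf(sqrt(15)*z/5)


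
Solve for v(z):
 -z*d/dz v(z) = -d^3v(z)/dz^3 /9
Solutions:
 v(z) = C1 + Integral(C2*airyai(3^(2/3)*z) + C3*airybi(3^(2/3)*z), z)


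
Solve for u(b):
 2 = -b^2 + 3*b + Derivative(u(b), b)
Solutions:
 u(b) = C1 + b^3/3 - 3*b^2/2 + 2*b


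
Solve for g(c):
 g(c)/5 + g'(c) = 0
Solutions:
 g(c) = C1*exp(-c/5)


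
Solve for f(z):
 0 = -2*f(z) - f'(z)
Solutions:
 f(z) = C1*exp(-2*z)


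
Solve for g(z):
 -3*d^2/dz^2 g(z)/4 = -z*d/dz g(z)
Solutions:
 g(z) = C1 + C2*erfi(sqrt(6)*z/3)


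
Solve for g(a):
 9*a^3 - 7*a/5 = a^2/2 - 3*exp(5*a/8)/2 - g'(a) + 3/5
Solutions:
 g(a) = C1 - 9*a^4/4 + a^3/6 + 7*a^2/10 + 3*a/5 - 12*exp(5*a/8)/5


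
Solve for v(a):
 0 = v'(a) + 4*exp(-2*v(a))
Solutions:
 v(a) = log(-sqrt(C1 - 8*a))
 v(a) = log(C1 - 8*a)/2


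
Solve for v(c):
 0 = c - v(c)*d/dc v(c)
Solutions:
 v(c) = -sqrt(C1 + c^2)
 v(c) = sqrt(C1 + c^2)


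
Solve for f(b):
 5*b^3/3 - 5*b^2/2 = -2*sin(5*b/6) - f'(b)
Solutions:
 f(b) = C1 - 5*b^4/12 + 5*b^3/6 + 12*cos(5*b/6)/5


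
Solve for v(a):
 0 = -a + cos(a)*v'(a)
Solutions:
 v(a) = C1 + Integral(a/cos(a), a)


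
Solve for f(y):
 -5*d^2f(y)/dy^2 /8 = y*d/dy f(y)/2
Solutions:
 f(y) = C1 + C2*erf(sqrt(10)*y/5)


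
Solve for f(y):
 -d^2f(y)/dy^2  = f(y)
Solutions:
 f(y) = C1*sin(y) + C2*cos(y)


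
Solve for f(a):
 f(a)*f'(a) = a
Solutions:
 f(a) = -sqrt(C1 + a^2)
 f(a) = sqrt(C1 + a^2)


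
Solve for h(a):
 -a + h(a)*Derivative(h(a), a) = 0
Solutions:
 h(a) = -sqrt(C1 + a^2)
 h(a) = sqrt(C1 + a^2)


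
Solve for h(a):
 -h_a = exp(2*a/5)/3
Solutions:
 h(a) = C1 - 5*exp(2*a/5)/6


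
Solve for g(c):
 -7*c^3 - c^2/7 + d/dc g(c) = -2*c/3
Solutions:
 g(c) = C1 + 7*c^4/4 + c^3/21 - c^2/3


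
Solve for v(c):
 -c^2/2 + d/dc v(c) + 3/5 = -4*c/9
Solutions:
 v(c) = C1 + c^3/6 - 2*c^2/9 - 3*c/5
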